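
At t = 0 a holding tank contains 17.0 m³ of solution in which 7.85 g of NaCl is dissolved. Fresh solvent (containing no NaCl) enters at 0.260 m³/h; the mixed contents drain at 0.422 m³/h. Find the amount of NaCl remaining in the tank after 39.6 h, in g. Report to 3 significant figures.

Total volume: dV/dt = Q_in − Q_out = -0.16200 m³/h, so V(t) = 17.0 − 0.16200 t and V(39.6) = 10.585 m³.
Species balance (pure solvent in): dm/dt = −Q_out · m/V(t).
Separate: dm/m = −Q_out dt/V(t) ⇒ ln(m/m₀) = −(Q_out/(Q_in−Q_out)) ln(V/V₀).
m = m₀ (V₀/V)^(Q_out/(Q_in−Q_out)) = 7.85 × (17.0/10.585)^(-2.6049) = 2.2849 g.

2.28 g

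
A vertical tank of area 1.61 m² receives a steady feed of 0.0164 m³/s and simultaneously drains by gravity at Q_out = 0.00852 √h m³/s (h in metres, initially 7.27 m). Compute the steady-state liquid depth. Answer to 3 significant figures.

3.71 m

A dh/dt = Q_in − 0.00852 √h. Steady state requires inflow = outflow:
Q_in = 0.00852 √h_ss ⇒ √h_ss = 0.0164/0.00852 = 1.9249.
h_ss = 1.9249² = 3.7052 m. (Since h₀ = 7.27 m > h_ss, the level will fall toward this value.)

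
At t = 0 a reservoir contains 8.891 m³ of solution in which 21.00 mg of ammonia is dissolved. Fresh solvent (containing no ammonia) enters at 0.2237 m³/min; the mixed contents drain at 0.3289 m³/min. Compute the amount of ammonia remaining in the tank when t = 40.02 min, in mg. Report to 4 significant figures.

2.826 mg

Total volume: dV/dt = Q_in − Q_out = -0.105200 m³/min, so V(t) = 8.891 − 0.105200 t and V(40.02) = 4.68090 m³.
No ammonia enters, so dm/dt = −Q_out · (m/V).
Separate: dm/m = −Q_out dt/V(t) ⇒ ln(m/m₀) = −(Q_out/(Q_in−Q_out)) ln(V/V₀).
m = m₀ (V₀/V)^(Q_out/(Q_in−Q_out)) = 21.00 × (8.891/4.68090)^(-3.12643) = 2.82572 mg.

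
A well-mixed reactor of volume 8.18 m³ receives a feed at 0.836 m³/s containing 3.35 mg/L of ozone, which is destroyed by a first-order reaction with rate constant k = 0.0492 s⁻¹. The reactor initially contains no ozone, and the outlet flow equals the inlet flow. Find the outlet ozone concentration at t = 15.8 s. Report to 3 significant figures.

V dC/dt = Q(C_in − C) − k V C.
This is linear with rate a = Q/V + k = 0.15140 s⁻¹.
C_ss = Q C_in/(Q + kV) = 2.2614 mg/L; C(t) = C_ss + (C₀ − C_ss) e^(−a t).
C(15.8) = 2.2614 + (-2.2614)·e^(−0.15140·15.8) = 2.2614 + (-2.2614)·0.091435 = 2.0546 mg/L.

2.05 mg/L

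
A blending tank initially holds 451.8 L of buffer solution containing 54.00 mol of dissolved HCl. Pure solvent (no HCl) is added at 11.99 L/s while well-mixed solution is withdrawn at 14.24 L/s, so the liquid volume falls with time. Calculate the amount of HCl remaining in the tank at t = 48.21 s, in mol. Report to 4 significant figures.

Total volume: dV/dt = Q_in − Q_out = -2.25000 L/s, so V(t) = 451.8 − 2.25000 t and V(48.21) = 343.327 L.
No HCl enters, so dm/dt = −Q_out · (m/V).
Separate: dm/m = −Q_out dt/V(t) ⇒ ln(m/m₀) = −(Q_out/(Q_in−Q_out)) ln(V/V₀).
m = m₀ (V₀/V)^(Q_out/(Q_in−Q_out)) = 54.00 × (451.8/343.327)^(-6.32889) = 9.50062 mol.

9.501 mol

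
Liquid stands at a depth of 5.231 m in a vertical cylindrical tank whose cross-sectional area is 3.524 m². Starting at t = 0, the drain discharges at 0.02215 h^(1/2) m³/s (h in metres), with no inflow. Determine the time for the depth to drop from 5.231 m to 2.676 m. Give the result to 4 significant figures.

Mass balance (ρ constant): A dh/dt = −0.02215 √h.
This is separable: 2 d(√h)/dt = −0.02215/A, so √h = √h₀ − (0.02215/(2A)) t.
t = 2A(√h₀ − √h)/0.02215 = 2·3.524·(√5.231 − √2.676)/0.02215
  = 7.04800 × (2.28714 − 1.63585) / 0.02215 = 207.237 s.

207.2 s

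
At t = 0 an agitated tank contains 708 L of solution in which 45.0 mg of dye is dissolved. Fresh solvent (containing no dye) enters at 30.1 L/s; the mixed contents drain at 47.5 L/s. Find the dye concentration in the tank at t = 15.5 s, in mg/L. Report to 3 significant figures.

0.0277 mg/L

Let m(t) be the amount of dye. Volume: V(t) = V₀ + (Q_in − Q_out) t = 708 − 17.400 t; V(15.5) = 438.30 L.
Species balance (pure solvent in): dm/dt = −Q_out · m/V(t).
dm/m = −Q_out dt/(V₀ − 17.400 t); integrating gives ln(m/m₀) = −(Q_out/(Q_in−Q_out)) ln(V/V₀).
m = m₀ (V₀/V)^(Q_out/(Q_in−Q_out)) = 45.0 × (708/438.30)^(-2.7299) = 12.153 mg.
C = m/V = 12.153/438.30 = 0.027727 mg/L.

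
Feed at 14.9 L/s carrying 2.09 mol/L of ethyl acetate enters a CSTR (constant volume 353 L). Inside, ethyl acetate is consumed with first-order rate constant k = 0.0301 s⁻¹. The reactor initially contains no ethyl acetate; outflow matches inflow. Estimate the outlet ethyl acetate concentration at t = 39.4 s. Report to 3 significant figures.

1.15 mol/L

Accumulation = in − out − consumed: V dC/dt = Q C_in − Q C − k V C.
This is linear with rate a = Q/V + k = 0.072310 s⁻¹.
C_ss = Q C_in/(Q + kV) = 1.2200 mol/L; C(t) = C_ss + (C₀ − C_ss) e^(−a t).
C(39.4) = 1.2200 + (-1.2200)·e^(−0.072310·39.4) = 1.2200 + (-1.2200)·0.057902 = 1.1494 mol/L.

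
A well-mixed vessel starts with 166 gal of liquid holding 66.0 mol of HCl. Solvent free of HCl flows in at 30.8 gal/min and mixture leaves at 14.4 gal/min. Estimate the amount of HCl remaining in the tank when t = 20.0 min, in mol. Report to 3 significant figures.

Let m(t) be the amount of HCl. Volume: V(t) = V₀ + (Q_in − Q_out) t = 166 + 16.400 t; V(20.0) = 494.00 gal.
Species balance (pure solvent in): dm/dt = −Q_out · m/V(t).
dm/m = −Q_out dt/(V₀ + 16.400 t); integrating gives ln(m/m₀) = −(Q_out/(Q_in−Q_out)) ln(V/V₀).
m = m₀ (V₀/V)^(Q_out/(Q_in−Q_out)) = 66.0 × (166/494.00)^(0.87805) = 25.333 mol.

25.3 mol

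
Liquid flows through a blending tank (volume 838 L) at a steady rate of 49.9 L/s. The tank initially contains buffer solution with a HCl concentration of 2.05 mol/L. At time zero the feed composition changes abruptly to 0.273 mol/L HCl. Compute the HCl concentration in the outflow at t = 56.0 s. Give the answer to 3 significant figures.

Species balance on the tank: V dC/dt = Q(C_in − C).
So dC/dt = (C_in − C)/τ with τ = V/Q = 838/49.9 = 16.794 s.
C approaches C_in exponentially: C(t) = C_in + (C₀ − C_in) e^(−t/τ).
C(56.0) = 0.273 + (2.05 − 0.273)·e^(−56.0/16.794) = 0.273 + (1.7770)·0.035629 = 0.33631 mol/L.

0.336 mol/L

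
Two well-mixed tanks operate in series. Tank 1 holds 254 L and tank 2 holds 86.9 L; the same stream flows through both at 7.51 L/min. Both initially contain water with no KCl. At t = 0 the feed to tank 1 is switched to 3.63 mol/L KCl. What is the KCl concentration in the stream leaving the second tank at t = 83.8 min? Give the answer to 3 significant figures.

Each tank obeys Vᵢ dCᵢ/dt = Q(Cᵢ₋₁ − Cᵢ), so τᵢ = Vᵢ/Q.
τ₁ = 254/7.51 = 33.822 min; τ₂ = 86.9/7.51 = 11.571 min.
Tank 1: C₁ = C_in(1 − e^(−t/τ₁)). Tank 2 (τ₁ ≠ τ₂): C₂ = C_in[1 − (τ₁ e^(−t/τ₁) − τ₂ e^(−t/τ₂))/(τ₁ − τ₂)].
At t = 83.8: e^(−t/τ₁) = 0.083935, e^(−t/τ₂) = 0.00071581.
C₂ = 3.63·[1 − (33.822·0.083935 − 11.571·0.00071581)/(22.250)] = 3.63·0.87279 = 3.1682 mol/L.

3.17 mol/L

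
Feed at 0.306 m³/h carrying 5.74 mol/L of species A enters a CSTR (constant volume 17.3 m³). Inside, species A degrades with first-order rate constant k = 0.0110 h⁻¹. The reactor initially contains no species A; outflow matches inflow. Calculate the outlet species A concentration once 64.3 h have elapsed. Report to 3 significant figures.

V dC/dt = Q(C_in − C) − k V C.
dC/dt = (Q/V) C_in − (Q/V + k) C; effective rate a = Q/V + k = 0.017688 + 0.0110 = 0.028688 h⁻¹.
C_ss = Q C_in/(Q + kV) = 3.5391 mol/L; C(t) = C_ss + (C₀ − C_ss) e^(−a t).
C(64.3) = 3.5391 + (-3.5391)·e^(−0.028688·64.3) = 3.5391 + (-3.5391)·0.15808 = 2.9796 mol/L.

2.98 mol/L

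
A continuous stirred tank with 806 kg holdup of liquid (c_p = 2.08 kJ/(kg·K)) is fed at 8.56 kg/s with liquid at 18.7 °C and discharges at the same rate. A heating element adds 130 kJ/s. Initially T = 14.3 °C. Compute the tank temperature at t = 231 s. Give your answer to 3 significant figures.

Unsteady energy balance on the tank contents: M c_p dT/dt = ṁ c_p (T_in − T) + 130.
τ = M/ṁ = 94.159 s; T_ss = T_in + Q̇/(ṁ c_p) = 18.7 + 130/(8.56·2.08) = 26.001 °C.
This is linear first-order; T(t) = T_ss + (T₀ − T_ss) e^(−t/τ).
T(231) = 26.001 + (-11.701)·e^(−231/94.159) = 26.001 + (-11.701)·0.086009 = 24.995 °C.

25.0 °C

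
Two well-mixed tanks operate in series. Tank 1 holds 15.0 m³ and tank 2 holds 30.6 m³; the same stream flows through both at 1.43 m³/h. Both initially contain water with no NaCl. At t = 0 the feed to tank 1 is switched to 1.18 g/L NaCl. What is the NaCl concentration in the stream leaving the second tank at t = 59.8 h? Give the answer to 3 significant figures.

Time constants: τᵢ = Vᵢ/Q for each well-mixed tank.
τ₁ = 15.0/1.43 = 10.490 h; τ₂ = 30.6/1.43 = 21.399 h.
Tank 1: C₁ = C_in(1 − e^(−t/τ₁)). Tank 2 (τ₁ ≠ τ₂): C₂ = C_in[1 − (τ₁ e^(−t/τ₁) − τ₂ e^(−t/τ₂))/(τ₁ − τ₂)].
At t = 59.8: e^(−t/τ₁) = 0.0033428, e^(−t/τ₂) = 0.061141.
C₂ = 1.18·[1 − (10.490·0.0033428 − 21.399·0.061141)/(-10.909)] = 1.18·0.88328 = 1.0423 g/L.

1.04 g/L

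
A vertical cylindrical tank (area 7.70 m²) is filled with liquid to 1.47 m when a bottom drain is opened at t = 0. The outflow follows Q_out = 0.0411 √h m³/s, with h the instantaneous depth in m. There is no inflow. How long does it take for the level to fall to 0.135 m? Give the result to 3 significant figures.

317 s

Volume balance on the tank: A dh/dt = −0.0411 √h.
This is separable: 2 d(√h)/dt = −0.0411/A, so √h = √h₀ − (0.0411/(2A)) t.
t = 2A(√h₀ − √h)/0.0411 = 2·7.70·(√1.47 − √0.135)/0.0411
  = 15.400 × (1.2124 − 0.36742) / 0.0411 = 316.62 s.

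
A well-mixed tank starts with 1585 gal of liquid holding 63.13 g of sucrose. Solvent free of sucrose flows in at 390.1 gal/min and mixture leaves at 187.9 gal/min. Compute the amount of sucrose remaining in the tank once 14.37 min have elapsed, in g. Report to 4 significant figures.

23.99 g

Let m(t) be the amount of sucrose. Volume: V(t) = V₀ + (Q_in − Q_out) t = 1585 + 202.200 t; V(14.37) = 4490.61 gal.
No sucrose enters, so dm/dt = −Q_out · (m/V).
dm/m = −Q_out dt/(V₀ + 202.200 t); integrating gives ln(m/m₀) = −(Q_out/(Q_in−Q_out)) ln(V/V₀).
m = m₀ (V₀/V)^(Q_out/(Q_in−Q_out)) = 63.13 × (1585/4490.61)^(0.929278) = 23.9853 g.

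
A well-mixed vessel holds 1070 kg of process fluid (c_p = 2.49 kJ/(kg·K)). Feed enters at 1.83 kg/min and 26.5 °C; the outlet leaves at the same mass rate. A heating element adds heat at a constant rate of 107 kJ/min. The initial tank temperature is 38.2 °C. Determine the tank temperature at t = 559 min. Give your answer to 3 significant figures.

Heat balance on the well-mixed liquid: M c_p dT/dt = ṁ c_p (T_in − T) + 107.
τ = M/ṁ = 584.70 min; T_ss = T_in + Q̇/(ṁ c_p) = 26.5 + 107/(1.83·2.49) = 49.982 °C.
This is linear first-order; T(t) = T_ss + (T₀ − T_ss) e^(−t/τ).
T(559) = 49.982 + (-11.782)·e^(−559/584.70) = 49.982 + (-11.782)·0.38441 = 45.453 °C.

45.5 °C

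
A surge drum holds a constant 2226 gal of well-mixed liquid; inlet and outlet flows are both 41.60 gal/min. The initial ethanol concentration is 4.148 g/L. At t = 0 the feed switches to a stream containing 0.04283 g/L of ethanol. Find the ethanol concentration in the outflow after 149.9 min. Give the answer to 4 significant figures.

0.2921 g/L

Unsteady species balance (constant V, well mixed): V dC/dt = Q(C_in − C).
Time constant τ = V/Q = 2226/41.60 = 53.5096 min.
Integrating: C(t) = C_in + (C₀ − C_in) e^(−t/τ).
C(149.9) = 0.04283 + (4.148 − 0.04283)·e^(−149.9/53.5096) = 0.04283 + (4.10517)·0.0607271 = 0.292125 g/L.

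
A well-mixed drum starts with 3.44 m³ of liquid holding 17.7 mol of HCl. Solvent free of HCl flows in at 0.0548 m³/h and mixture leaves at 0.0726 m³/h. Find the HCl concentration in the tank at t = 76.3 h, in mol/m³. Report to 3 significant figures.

1.10 mol/m³

Let m(t) be the amount of HCl. Volume: V(t) = V₀ + (Q_in − Q_out) t = 3.44 − 0.017800 t; V(76.3) = 2.0819 m³.
Solute balance: dm/dt = 0 − Q_out C = −Q_out m/V(t).
dm/m = −Q_out dt/(V₀ − 0.017800 t); integrating gives ln(m/m₀) = −(Q_out/(Q_in−Q_out)) ln(V/V₀).
m = m₀ (V₀/V)^(Q_out/(Q_in−Q_out)) = 17.7 × (3.44/2.0819)^(-4.0787) = 2.2824 mol.
C = m/V = 2.2824/2.0819 = 1.0963 mol/m³.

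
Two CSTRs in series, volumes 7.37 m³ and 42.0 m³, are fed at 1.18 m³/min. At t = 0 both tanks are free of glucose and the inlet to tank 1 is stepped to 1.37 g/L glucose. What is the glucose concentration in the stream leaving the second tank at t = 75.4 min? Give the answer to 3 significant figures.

Each tank obeys Vᵢ dCᵢ/dt = Q(Cᵢ₋₁ − Cᵢ), so τᵢ = Vᵢ/Q.
τ₁ = 7.37/1.18 = 6.2458 min; τ₂ = 42.0/1.18 = 35.593 min.
Tank 1: C₁ = C_in(1 − e^(−t/τ₁)). Tank 2 (τ₁ ≠ τ₂): C₂ = C_in[1 − (τ₁ e^(−t/τ₁) − τ₂ e^(−t/τ₂))/(τ₁ − τ₂)].
At t = 75.4: e^(−t/τ₁) = 5.7163e-06, e^(−t/τ₂) = 0.12023.
C₂ = 1.37·[1 − (6.2458·5.7163e-06 − 35.593·0.12023)/(-29.347)] = 1.37·0.85419 = 1.1702 g/L.

1.17 g/L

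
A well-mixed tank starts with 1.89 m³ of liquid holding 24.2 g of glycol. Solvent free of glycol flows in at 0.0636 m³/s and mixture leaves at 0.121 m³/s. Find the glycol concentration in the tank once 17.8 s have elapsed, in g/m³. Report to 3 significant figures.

Let m(t) be the amount of glycol. Volume: V(t) = V₀ + (Q_in − Q_out) t = 1.89 − 0.057400 t; V(17.8) = 0.86828 m³.
Solute balance: dm/dt = 0 − Q_out C = −Q_out m/V(t).
Separate: dm/m = −Q_out dt/V(t) ⇒ ln(m/m₀) = −(Q_out/(Q_in−Q_out)) ln(V/V₀).
m = m₀ (V₀/V)^(Q_out/(Q_in−Q_out)) = 24.2 × (1.89/0.86828)^(-2.1080) = 4.6960 g.
C = m/V = 4.6960/0.86828 = 5.4083 g/m³.

5.41 g/m³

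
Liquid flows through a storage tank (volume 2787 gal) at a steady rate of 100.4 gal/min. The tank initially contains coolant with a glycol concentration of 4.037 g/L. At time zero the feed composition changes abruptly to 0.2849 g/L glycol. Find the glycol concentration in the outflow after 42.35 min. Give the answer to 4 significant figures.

1.101 g/L

Transient balance on the dissolved component: V dC/dt = Q(C_in − C).
Time constant τ = V/Q = 2787/100.4 = 27.7590 min.
Solution: C(t) = C_in + (C₀ − C_in) e^(−t/τ).
C(42.35) = 0.2849 + (4.037 − 0.2849)·e^(−42.35/27.7590) = 0.2849 + (3.75210)·0.217483 = 1.10092 g/L.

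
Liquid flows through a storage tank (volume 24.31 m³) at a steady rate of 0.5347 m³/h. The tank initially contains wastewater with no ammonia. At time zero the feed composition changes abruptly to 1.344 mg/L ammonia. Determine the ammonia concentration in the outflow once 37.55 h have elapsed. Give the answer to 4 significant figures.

Mass balance on the solute (V constant): V dC/dt = Q(C_in − C).
Time constant τ = V/Q = 24.31/0.5347 = 45.4647 h.
Solution: C(t) = C_in + (C₀ − C_in) e^(−t/τ).
C(37.55) = 1.344 + (0 − 1.344)·e^(−37.55/45.4647) = 1.344 + (-1.34400)·0.437834 = 0.755551 mg/L.

0.7556 mg/L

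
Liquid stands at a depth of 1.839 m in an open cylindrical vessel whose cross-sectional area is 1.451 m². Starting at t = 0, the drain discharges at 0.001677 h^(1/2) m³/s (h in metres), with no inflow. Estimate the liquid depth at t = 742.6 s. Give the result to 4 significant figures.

0.8593 m

A dh/dt = −Q_out = −0.001677 √h.
∫ h^(−1/2) dh = −(0.001677/A) ∫ dt, giving 2√h = 2√h₀ − (0.001677/A) t.
√h = √1.839 − 0.001677·742.6/(2·1.451) = 1.35610 − 0.429132 = 0.926966.
h = 0.926966² = 0.859265 m.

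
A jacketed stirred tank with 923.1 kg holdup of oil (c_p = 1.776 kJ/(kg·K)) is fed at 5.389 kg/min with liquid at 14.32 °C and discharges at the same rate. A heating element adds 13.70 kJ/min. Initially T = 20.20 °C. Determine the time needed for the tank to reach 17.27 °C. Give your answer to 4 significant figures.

184.1 min

Unsteady energy balance on the tank contents: M c_p dT/dt = ṁ c_p (T_in − T) + 13.70.
τ = M/ṁ = 171.293 min; T_ss = T_in + Q̇/(ṁ c_p) = 15.7514 °C.
T(t) = T_ss + (T₀ − T_ss) e^(−t/τ). Set T = 17.27:
e^(−t/τ) = (17.27 − 15.7514)/(20.20 − 15.7514) = 0.341362
t = −171.293 · ln(0.341362) = 184.108 min.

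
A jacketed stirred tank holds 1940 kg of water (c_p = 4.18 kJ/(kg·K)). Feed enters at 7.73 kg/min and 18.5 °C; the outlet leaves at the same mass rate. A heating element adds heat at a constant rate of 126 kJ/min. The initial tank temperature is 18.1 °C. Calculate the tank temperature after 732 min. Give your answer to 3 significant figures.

22.2 °C

First-law balance (no shaft work): M c_p dT/dt = ṁ c_p (T_in − T) + 126.
Rearrange: dT/dt = (T_ss − T)/τ with τ = M/ṁ = 250.97 min and T_ss = T_in + Q̇/(ṁ c_p) = 22.400 °C.
Solution: T(t) = T_ss + (T₀ − T_ss) e^(−t/τ).
T(732) = 22.400 + (-4.2996)·e^(−732/250.97) = 22.400 + (-4.2996)·0.054113 = 22.167 °C.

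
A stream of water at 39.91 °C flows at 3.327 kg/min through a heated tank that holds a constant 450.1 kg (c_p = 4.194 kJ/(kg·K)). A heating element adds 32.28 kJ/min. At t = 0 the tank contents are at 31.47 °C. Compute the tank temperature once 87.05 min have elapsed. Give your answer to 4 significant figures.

M c_p dT/dt = ṁ c_p (T_in − T) + Q̇.
Rearrange: dT/dt = (T_ss − T)/τ with τ = M/ṁ = 135.287 min and T_ss = T_in + Q̇/(ṁ c_p) = 42.2234 °C.
T approaches T_ss exponentially: T(t) = T_ss + (T₀ − T_ss) e^(−t/τ).
T(87.05) = 42.2234 + (-10.7534)·e^(−87.05/135.287) = 42.2234 + (-10.7534)·0.525478 = 36.5727 °C.

36.57 °C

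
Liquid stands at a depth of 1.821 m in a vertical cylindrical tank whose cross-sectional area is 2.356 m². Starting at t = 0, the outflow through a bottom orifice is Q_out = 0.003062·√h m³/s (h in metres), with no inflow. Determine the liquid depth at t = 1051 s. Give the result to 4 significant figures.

With no inflow, A dh/dt = −0.003062 √h.
∫ h^(−1/2) dh = −(0.003062/A) ∫ dt, giving 2√h = 2√h₀ − (0.003062/A) t.
√h = √1.821 − 0.003062·1051/(2·2.356) = 1.34944 − 0.682972 = 0.666473.
h = 0.666473² = 0.444186 m.

0.4442 m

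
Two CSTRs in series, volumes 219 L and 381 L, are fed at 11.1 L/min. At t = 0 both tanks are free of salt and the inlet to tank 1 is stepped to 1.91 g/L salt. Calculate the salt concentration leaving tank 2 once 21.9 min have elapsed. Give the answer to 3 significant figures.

Time constants: τᵢ = Vᵢ/Q for each well-mixed tank.
τ₁ = 219/11.1 = 19.730 min; τ₂ = 381/11.1 = 34.324 min.
Tank 1: C₁ = C_in(1 − e^(−t/τ₁)). Tank 2 (τ₁ ≠ τ₂): C₂ = C_in[1 − (τ₁ e^(−t/τ₁) − τ₂ e^(−t/τ₂))/(τ₁ − τ₂)].
At t = 21.9: e^(−t/τ₁) = 0.32956, e^(−t/τ₂) = 0.52833.
C₂ = 1.91·[1 − (19.730·0.32956 − 34.324·0.52833)/(-14.595)] = 1.91·0.20296 = 0.38765 g/L.

0.388 g/L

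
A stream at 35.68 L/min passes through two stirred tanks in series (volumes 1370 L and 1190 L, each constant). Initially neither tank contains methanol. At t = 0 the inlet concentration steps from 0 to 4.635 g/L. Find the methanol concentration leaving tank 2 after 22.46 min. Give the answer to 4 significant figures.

Species balance on tank i: dCᵢ/dt = (Cᵢ₋₁ − Cᵢ)/τᵢ with τᵢ = Vᵢ/Q.
τ₁ = 1370/35.68 = 38.3969 min; τ₂ = 1190/35.68 = 33.3520 min.
Solving the cascade with C₁(0)=C₂(0)=0 gives C₂(t) = C_in[1 − (τ₁ e^(−t/τ₁) − τ₂ e^(−t/τ₂))/(τ₁ − τ₂)].
At t = 22.46: e^(−t/τ₁) = 0.557137, e^(−t/τ₂) = 0.509960.
C₂ = 4.635·[1 − (38.3969·0.557137 − 33.3520·0.509960)/(5.04484)] = 4.635·0.130970 = 0.607047 g/L.

0.6070 g/L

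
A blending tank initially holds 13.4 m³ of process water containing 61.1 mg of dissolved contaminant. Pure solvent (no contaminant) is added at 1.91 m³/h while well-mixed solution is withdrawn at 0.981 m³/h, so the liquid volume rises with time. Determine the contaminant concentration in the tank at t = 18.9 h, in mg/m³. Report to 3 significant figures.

0.815 mg/m³

Let m(t) be the amount of contaminant. Volume: V(t) = V₀ + (Q_in − Q_out) t = 13.4 + 0.92900 t; V(18.9) = 30.958 m³.
Solute balance: dm/dt = 0 − Q_out C = −Q_out m/V(t).
dm/m = −Q_out dt/(V₀ + 0.92900 t); integrating gives ln(m/m₀) = −(Q_out/(Q_in−Q_out)) ln(V/V₀).
m = m₀ (V₀/V)^(Q_out/(Q_in−Q_out)) = 61.1 × (13.4/30.958)^(1.0560) = 25.236 mg.
C = m/V = 25.236/30.958 = 0.81516 mg/m³.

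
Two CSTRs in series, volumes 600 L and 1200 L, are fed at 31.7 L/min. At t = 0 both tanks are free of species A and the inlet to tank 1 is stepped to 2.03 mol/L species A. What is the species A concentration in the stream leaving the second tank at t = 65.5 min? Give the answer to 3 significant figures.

1.37 mol/L

Each tank obeys Vᵢ dCᵢ/dt = Q(Cᵢ₋₁ − Cᵢ), so τᵢ = Vᵢ/Q.
τ₁ = 600/31.7 = 18.927 min; τ₂ = 1200/31.7 = 37.855 min.
Solving the cascade with C₁(0)=C₂(0)=0 gives C₂(t) = C_in[1 − (τ₁ e^(−t/τ₁) − τ₂ e^(−t/τ₂))/(τ₁ − τ₂)].
At t = 65.5: e^(−t/τ₁) = 0.031411, e^(−t/τ₂) = 0.17723.
C₂ = 2.03·[1 − (18.927·0.031411 − 37.855·0.17723)/(-18.927)] = 2.03·0.67695 = 1.3742 mol/L.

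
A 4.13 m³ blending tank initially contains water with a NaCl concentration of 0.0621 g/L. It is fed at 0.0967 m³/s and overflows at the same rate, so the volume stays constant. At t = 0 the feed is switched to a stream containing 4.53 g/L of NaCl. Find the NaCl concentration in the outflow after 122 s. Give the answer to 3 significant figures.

4.27 g/L

Accumulation = in − out for the solute gives V dC/dt = Q(C_in − C).
So dC/dt = (C_in − C)/τ with τ = V/Q = 4.13/0.0967 = 42.709 s.
C approaches C_in exponentially: C(t) = C_in + (C₀ − C_in) e^(−t/τ).
C(122) = 4.53 + (0.0621 − 4.53)·e^(−122/42.709) = 4.53 + (-4.4679)·0.057469 = 4.2732 g/L.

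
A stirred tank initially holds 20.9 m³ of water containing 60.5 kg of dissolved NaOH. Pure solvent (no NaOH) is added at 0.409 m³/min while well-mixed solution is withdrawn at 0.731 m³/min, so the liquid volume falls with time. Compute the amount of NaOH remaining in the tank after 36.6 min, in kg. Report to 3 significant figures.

9.20 kg

Total volume: dV/dt = Q_in − Q_out = -0.32200 m³/min, so V(t) = 20.9 − 0.32200 t and V(36.6) = 9.1148 m³.
No NaOH enters, so dm/dt = −Q_out · (m/V).
dm/m = −Q_out dt/(V₀ − 0.32200 t); integrating gives ln(m/m₀) = −(Q_out/(Q_in−Q_out)) ln(V/V₀).
m = m₀ (V₀/V)^(Q_out/(Q_in−Q_out)) = 60.5 × (20.9/9.1148)^(-2.2702) = 9.1956 kg.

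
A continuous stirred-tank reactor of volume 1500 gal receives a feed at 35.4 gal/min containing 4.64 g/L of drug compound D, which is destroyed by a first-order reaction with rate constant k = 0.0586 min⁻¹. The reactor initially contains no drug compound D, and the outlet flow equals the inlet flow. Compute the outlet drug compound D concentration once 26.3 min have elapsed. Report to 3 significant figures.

1.18 g/L

V dC/dt = Q(C_in − C) − k V C.
This is linear with rate a = Q/V + k = 0.082200 min⁻¹.
C_ss = Q C_in/(Q + kV) = 1.3322 g/L; C(t) = C_ss + (C₀ − C_ss) e^(−a t).
C(26.3) = 1.3322 + (-1.3322)·e^(−0.082200·26.3) = 1.3322 + (-1.3322)·0.11511 = 1.1788 g/L.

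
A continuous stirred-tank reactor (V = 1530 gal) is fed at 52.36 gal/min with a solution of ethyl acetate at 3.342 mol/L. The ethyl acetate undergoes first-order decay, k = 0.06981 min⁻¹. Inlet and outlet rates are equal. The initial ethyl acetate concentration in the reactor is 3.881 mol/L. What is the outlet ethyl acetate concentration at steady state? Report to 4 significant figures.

Species balance: V dC/dt = Q C_in − Q C − k V C.
Steady state (dC/dt = 0): C_ss = Q C_in/(Q + kV) = C_in/(1 + kV/Q).
C_ss = 52.36·3.342/(52.36 + 0.06981·1530) = 174.987/159.169 = 1.09938 mol/L.

1.099 mol/L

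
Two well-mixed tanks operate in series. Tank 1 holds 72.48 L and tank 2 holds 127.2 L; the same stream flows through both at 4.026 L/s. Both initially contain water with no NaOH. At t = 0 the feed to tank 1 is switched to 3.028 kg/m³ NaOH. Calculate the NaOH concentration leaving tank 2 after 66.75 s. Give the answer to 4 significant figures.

2.275 kg/m³

Each tank obeys Vᵢ dCᵢ/dt = Q(Cᵢ₋₁ − Cᵢ), so τᵢ = Vᵢ/Q.
τ₁ = 72.48/4.026 = 18.0030 s; τ₂ = 127.2/4.026 = 31.5946 s.
Tank 1: C₁ = C_in(1 − e^(−t/τ₁)). Tank 2 (τ₁ ≠ τ₂): C₂ = C_in[1 − (τ₁ e^(−t/τ₁) − τ₂ e^(−t/τ₂))/(τ₁ − τ₂)].
At t = 66.75: e^(−t/τ₁) = 0.0245334, e^(−t/τ₂) = 0.120911.
C₂ = 3.028·[1 − (18.0030·0.0245334 − 31.5946·0.120911)/(-13.5917)] = 3.028·0.751431 = 2.27533 kg/m³.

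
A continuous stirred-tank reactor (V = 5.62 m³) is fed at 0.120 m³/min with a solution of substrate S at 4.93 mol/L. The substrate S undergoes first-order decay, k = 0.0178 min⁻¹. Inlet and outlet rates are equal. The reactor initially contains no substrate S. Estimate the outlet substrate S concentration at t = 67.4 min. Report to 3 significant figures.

2.50 mol/L

Accumulation = in − out − consumed: V dC/dt = Q C_in − Q C − k V C.
dC/dt = (Q/V) C_in − (Q/V + k) C; effective rate a = Q/V + k = 0.021352 + 0.0178 = 0.039152 min⁻¹.
C_ss = Q C_in/(Q + kV) = 2.6887 mol/L; C(t) = C_ss + (C₀ − C_ss) e^(−a t).
C(67.4) = 2.6887 + (-2.6887)·e^(−0.039152·67.4) = 2.6887 + (-2.6887)·0.071442 = 2.4966 mol/L.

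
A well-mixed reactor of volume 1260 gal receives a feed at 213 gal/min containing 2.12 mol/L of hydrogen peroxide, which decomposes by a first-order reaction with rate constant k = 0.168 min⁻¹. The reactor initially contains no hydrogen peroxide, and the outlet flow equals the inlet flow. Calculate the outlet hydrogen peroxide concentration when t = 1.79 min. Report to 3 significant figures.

0.482 mol/L

V dC/dt = Q(C_in − C) − k V C.
dC/dt = (Q/V) C_in − (Q/V + k) C; effective rate a = Q/V + k = 0.16905 + 0.168 = 0.33705 min⁻¹.
C_ss = Q C_in/(Q + kV) = 1.0633 mol/L; C(t) = C_ss + (C₀ − C_ss) e^(−a t).
C(1.79) = 1.0633 + (-1.0633)·e^(−0.33705·1.79) = 1.0633 + (-1.0633)·0.54700 = 0.48168 mol/L.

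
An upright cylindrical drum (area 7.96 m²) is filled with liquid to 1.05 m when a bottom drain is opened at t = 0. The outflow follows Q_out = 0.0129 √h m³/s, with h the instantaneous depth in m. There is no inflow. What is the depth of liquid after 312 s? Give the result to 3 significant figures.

0.596 m

Accumulation of liquid (constant cross-section A): A dh/dt = −0.0129 √h.
This is separable: 2 d(√h)/dt = −0.0129/A, so √h = √h₀ − (0.0129/(2A)) t.
√h = √1.05 − 0.0129·312/(2·7.96) = 1.0247 − 0.25281 = 0.77188.
h = 0.77188² = 0.59580 m.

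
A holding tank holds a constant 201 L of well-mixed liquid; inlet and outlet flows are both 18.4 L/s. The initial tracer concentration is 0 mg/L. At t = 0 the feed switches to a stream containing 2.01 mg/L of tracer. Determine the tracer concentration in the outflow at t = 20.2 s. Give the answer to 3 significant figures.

1.69 mg/L

Species balance on the tank: V dC/dt = Q(C_in − C).
Rewrite as dC/dt + C/τ = C_in/τ, τ = V/Q = 10.924 s.
This is linear first-order; C(t) = C_in + (C₀ − C_in) e^(−t/τ).
C(20.2) = 2.01 + (0 − 2.01)·e^(−20.2/10.924) = 2.01 + (-2.0100)·0.15737 = 1.6937 mg/L.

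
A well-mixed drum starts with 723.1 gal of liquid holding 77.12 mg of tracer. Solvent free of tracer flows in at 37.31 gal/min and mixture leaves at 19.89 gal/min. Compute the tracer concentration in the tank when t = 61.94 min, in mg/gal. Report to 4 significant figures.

0.01509 mg/gal

Let m(t) be the amount of tracer. Volume: V(t) = V₀ + (Q_in − Q_out) t = 723.1 + 17.4200 t; V(61.94) = 1802.09 gal.
Solute balance: dm/dt = 0 − Q_out C = −Q_out m/V(t).
dm/m = −Q_out dt/(V₀ + 17.4200 t); integrating gives ln(m/m₀) = −(Q_out/(Q_in−Q_out)) ln(V/V₀).
m = m₀ (V₀/V)^(Q_out/(Q_in−Q_out)) = 77.12 × (723.1/1802.09)^(1.14179) = 27.1867 mg.
C = m/V = 27.1867/1802.09 = 0.0150862 mg/gal.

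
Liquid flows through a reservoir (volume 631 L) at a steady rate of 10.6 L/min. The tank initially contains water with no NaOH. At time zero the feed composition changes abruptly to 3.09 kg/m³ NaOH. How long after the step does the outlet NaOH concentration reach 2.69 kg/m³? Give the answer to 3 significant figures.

122 min

Unsteady species balance (constant V, well mixed): V dC/dt = Q(C_in − C), so τ = V/Q = 59.528 min.
C(t) = C_in + (C₀ − C_in) e^(−t/τ). Set C = 2.69 and solve for t:
e^(−t/τ) = (C − C_in)/(C₀ − C_in) = (2.69 − 3.09)/(0 − 3.09) = 0.12945
t = −τ ln(…) = 59.528 × 2.0445 = 121.70 min.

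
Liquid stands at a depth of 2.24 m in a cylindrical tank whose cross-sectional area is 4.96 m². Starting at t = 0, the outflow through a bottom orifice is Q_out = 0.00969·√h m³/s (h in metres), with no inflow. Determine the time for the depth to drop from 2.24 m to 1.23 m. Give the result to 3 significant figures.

397 s

A dh/dt = −Q_out = −0.00969 √h.
Separate and integrate: 2(√h − √h₀) = −(0.00969/A) t.
t = 2A(√h₀ − √h)/0.00969 = 2·4.96·(√2.24 − √1.23)/0.00969
  = 9.9200 × (1.4967 − 1.1091) / 0.00969 = 396.81 s.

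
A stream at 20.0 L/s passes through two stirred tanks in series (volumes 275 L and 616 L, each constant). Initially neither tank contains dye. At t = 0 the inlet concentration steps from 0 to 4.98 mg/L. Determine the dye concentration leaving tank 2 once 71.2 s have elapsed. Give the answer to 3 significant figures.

4.11 mg/L

Time constants: τᵢ = Vᵢ/Q for each well-mixed tank.
τ₁ = 275/20.0 = 13.750 s; τ₂ = 616/20.0 = 30.800 s.
Tank 1: C₁ = C_in(1 − e^(−t/τ₁)). Tank 2 (τ₁ ≠ τ₂): C₂ = C_in[1 − (τ₁ e^(−t/τ₁) − τ₂ e^(−t/τ₂))/(τ₁ − τ₂)].
At t = 71.2: e^(−t/τ₁) = 0.0056382, e^(−t/τ₂) = 0.099094.
C₂ = 4.98·[1 − (13.750·0.0056382 − 30.800·0.099094)/(-17.050)] = 4.98·0.82554 = 4.1112 mg/L.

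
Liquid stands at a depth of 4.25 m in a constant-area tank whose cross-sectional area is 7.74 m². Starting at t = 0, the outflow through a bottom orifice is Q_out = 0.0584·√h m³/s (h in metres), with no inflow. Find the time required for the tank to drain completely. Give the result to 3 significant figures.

With no inflow, A dh/dt = −0.0584 √h.
∫ h^(−1/2) dh = −(0.0584/A) ∫ dt, giving 2√h = 2√h₀ − (0.0584/A) t.
Set h = 0: 2√h₀ = (0.0584/A) t_empty ⇒ t_empty = 2A√h₀/0.0584.
t_empty = 2·7.74·√4.25/0.0584 = 15.480·2.0616/0.0584 = 546.45 s.

546 s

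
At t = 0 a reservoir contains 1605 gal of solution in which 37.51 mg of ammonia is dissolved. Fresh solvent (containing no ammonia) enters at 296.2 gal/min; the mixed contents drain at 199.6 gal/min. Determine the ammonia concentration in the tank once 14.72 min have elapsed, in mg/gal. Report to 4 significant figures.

Total volume: dV/dt = Q_in − Q_out = 96.6000 gal/min, so V(t) = 1605 + 96.6000 t and V(14.72) = 3026.95 gal.
No ammonia enters, so dm/dt = −Q_out · (m/V).
Separate: dm/m = −Q_out dt/V(t) ⇒ ln(m/m₀) = −(Q_out/(Q_in−Q_out)) ln(V/V₀).
m = m₀ (V₀/V)^(Q_out/(Q_in−Q_out)) = 37.51 × (1605/3026.95)^(2.06625) = 10.1119 mg.
C = m/V = 10.1119/3026.95 = 0.00334061 mg/gal.

0.003341 mg/gal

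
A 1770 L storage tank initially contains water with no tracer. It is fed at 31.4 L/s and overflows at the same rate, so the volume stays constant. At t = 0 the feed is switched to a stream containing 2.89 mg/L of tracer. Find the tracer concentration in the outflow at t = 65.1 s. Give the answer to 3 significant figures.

Mass balance on the solute (V constant): V dC/dt = Q(C_in − C).
So dC/dt = (C_in − C)/τ with τ = V/Q = 1770/31.4 = 56.369 s.
Integrating: C(t) = C_in + (C₀ − C_in) e^(−t/τ).
C(65.1) = 2.89 + (0 − 2.89)·e^(−65.1/56.369) = 2.89 + (-2.8900)·0.31509 = 1.9794 mg/L.

1.98 mg/L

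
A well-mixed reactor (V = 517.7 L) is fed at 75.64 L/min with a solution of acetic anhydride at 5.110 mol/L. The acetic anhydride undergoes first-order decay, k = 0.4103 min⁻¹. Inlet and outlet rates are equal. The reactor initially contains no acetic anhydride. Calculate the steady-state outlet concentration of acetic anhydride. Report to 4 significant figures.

1.342 mol/L

V dC/dt = Q(C_in − C) − k V C.
At steady state: 0 = Q C_in − (Q + kV) C_ss, so C_ss = Q C_in/(Q + kV).
C_ss = 75.64·5.110/(75.64 + 0.4103·517.7) = 386.520/288.052 = 1.34184 mol/L.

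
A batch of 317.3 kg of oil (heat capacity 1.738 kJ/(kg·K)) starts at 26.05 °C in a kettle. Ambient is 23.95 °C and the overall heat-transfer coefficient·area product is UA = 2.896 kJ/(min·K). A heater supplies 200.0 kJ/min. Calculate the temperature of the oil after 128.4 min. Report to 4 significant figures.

Unsteady energy balance on the tank contents: M c_p dT/dt = −UA(T − T_amb) + Q̇.
dT/dt = (T_ss − T)/τ with T_ss = T_amb + Q̇/UA = 23.95 + 200.0/2.896 = 93.0108 °C, τ = M c_p/UA = 317.3·1.738/2.896 = 190.424 min.
This is linear first-order; T(t) = T_ss + (T₀ − T_ss) e^(−t/τ).
T(128.4) = 93.0108 + (-66.9608)·0.509520 = 58.8929 °C.

58.89 °C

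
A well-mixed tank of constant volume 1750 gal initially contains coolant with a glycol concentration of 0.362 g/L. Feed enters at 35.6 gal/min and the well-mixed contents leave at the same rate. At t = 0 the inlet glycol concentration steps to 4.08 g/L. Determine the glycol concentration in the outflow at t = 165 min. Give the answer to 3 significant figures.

3.95 g/L

Transient balance on the dissolved component: V dC/dt = Q(C_in − C).
Rewrite as dC/dt + C/τ = C_in/τ, τ = V/Q = 49.157 min.
This is linear first-order; C(t) = C_in + (C₀ − C_in) e^(−t/τ).
C(165) = 4.08 + (0.362 − 4.08)·e^(−165/49.157) = 4.08 + (-3.7180)·0.034855 = 3.9504 g/L.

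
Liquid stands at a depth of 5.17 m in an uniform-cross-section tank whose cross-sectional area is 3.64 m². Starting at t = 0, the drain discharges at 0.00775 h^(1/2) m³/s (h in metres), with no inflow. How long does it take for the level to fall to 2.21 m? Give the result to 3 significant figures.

739 s

A dh/dt = −Q_out = −0.00775 √h.
∫ h^(−1/2) dh = −(0.00775/A) ∫ dt, giving 2√h = 2√h₀ − (0.00775/A) t.
t = 2A(√h₀ − √h)/0.00775 = 2·3.64·(√5.17 − √2.21)/0.00775
  = 7.2800 × (2.2738 − 1.4866) / 0.00775 = 739.42 s.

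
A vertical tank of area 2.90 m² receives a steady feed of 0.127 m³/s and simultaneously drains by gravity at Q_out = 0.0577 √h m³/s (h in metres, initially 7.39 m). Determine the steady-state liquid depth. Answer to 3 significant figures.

4.84 m

Volume balance on the tank: A dh/dt = Q_in − 0.0577 √h. At steady state dh/dt = 0:
Q_in = 0.0577 √h_ss ⇒ √h_ss = 0.127/0.0577 = 2.2010.
h_ss = 2.2010² = 4.8446 m. (Since h₀ = 7.39 m > h_ss, the level will fall toward this value.)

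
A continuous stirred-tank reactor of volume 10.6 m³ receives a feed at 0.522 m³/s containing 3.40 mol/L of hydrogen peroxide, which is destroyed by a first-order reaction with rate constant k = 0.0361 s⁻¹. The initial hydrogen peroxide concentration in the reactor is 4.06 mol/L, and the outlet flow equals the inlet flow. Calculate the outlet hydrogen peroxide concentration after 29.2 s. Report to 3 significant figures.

Accumulation = in − out − consumed: V dC/dt = Q C_in − Q C − k V C.
dC/dt = (Q/V) C_in − (Q/V + k) C; effective rate a = Q/V + k = 0.049245 + 0.0361 = 0.085345 s⁻¹.
C_ss = Q C_in/(Q + kV) = 1.9618 mol/L; C(t) = C_ss + (C₀ − C_ss) e^(−a t).
C(29.2) = 1.9618 + (2.0982)·e^(−0.085345·29.2) = 1.9618 + (2.0982)·0.082738 = 2.1354 mol/L.

2.14 mol/L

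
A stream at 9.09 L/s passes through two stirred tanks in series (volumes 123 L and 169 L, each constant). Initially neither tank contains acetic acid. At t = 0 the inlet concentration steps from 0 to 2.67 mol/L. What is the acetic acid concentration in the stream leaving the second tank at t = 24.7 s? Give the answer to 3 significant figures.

Species balance on tank i: dCᵢ/dt = (Cᵢ₋₁ − Cᵢ)/τᵢ with τᵢ = Vᵢ/Q.
τ₁ = 123/9.09 = 13.531 s; τ₂ = 169/9.09 = 18.592 s.
Solving the cascade with C₁(0)=C₂(0)=0 gives C₂(t) = C_in[1 − (τ₁ e^(−t/τ₁) − τ₂ e^(−t/τ₂))/(τ₁ − τ₂)].
At t = 24.7: e^(−t/τ₁) = 0.16115, e^(−t/τ₂) = 0.26486.
C₂ = 2.67·[1 − (13.531·0.16115 − 18.592·0.26486)/(-5.0605)] = 2.67·0.45783 = 1.2224 mol/L.

1.22 mol/L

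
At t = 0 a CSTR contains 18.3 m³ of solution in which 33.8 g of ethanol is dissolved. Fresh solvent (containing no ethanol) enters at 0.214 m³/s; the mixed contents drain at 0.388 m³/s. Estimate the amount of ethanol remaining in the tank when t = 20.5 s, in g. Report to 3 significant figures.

Total volume: dV/dt = Q_in − Q_out = -0.17400 m³/s, so V(t) = 18.3 − 0.17400 t and V(20.5) = 14.733 m³.
Solute balance: dm/dt = 0 − Q_out C = −Q_out m/V(t).
dm/m = −Q_out dt/(V₀ − 0.17400 t); integrating gives ln(m/m₀) = −(Q_out/(Q_in−Q_out)) ln(V/V₀).
m = m₀ (V₀/V)^(Q_out/(Q_in−Q_out)) = 33.8 × (18.3/14.733)^(-2.2299) = 20.843 g.

20.8 g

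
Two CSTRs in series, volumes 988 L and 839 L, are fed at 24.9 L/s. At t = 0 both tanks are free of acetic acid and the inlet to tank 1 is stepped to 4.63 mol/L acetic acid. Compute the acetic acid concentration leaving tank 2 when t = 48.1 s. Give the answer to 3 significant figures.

1.75 mol/L

Species balance on tank i: dCᵢ/dt = (Cᵢ₋₁ − Cᵢ)/τᵢ with τᵢ = Vᵢ/Q.
τ₁ = 988/24.9 = 39.679 s; τ₂ = 839/24.9 = 33.695 s.
Tank 1: C₁ = C_in(1 − e^(−t/τ₁)). Tank 2 (τ₁ ≠ τ₂): C₂ = C_in[1 − (τ₁ e^(−t/τ₁) − τ₂ e^(−t/τ₂))/(τ₁ − τ₂)].
At t = 48.1: e^(−t/τ₁) = 0.29753, e^(−t/τ₂) = 0.23990.
C₂ = 4.63·[1 − (39.679·0.29753 − 33.695·0.23990)/(5.9839)] = 4.63·0.37797 = 1.7500 mol/L.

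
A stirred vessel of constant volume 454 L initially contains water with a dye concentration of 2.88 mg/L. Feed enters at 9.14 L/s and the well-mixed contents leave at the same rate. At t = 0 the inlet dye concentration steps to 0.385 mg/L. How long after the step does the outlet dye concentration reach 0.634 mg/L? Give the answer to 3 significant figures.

Species balance: V dC/dt = Q(C_in − C) ⇒ τ = V/Q = 49.672 s.
C(t) = C_in + (C₀ − C_in) e^(−t/τ). Set C = 0.634 and solve for t:
e^(−t/τ) = (C − C_in)/(C₀ − C_in) = (0.634 − 0.385)/(2.88 − 0.385) = 0.099800
t = −τ ln(…) = 49.672 × 2.3046 = 114.47 s.

114 s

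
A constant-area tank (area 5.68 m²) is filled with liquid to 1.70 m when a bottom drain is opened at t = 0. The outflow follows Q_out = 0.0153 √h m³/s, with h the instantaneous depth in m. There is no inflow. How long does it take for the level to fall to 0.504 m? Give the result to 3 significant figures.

A dh/dt = −Q_out = −0.0153 √h.
This is separable: 2 d(√h)/dt = −0.0153/A, so √h = √h₀ − (0.0153/(2A)) t.
t = 2A(√h₀ − √h)/0.0153 = 2·5.68·(√1.70 − √0.504)/0.0153
  = 11.360 × (1.3038 − 0.70993) / 0.0153 = 440.97 s.

441 s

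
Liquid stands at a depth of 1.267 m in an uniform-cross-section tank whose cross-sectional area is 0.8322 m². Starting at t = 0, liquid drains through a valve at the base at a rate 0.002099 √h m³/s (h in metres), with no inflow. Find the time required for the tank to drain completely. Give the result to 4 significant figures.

892.6 s

Unsteady balance on liquid volume: A dh/dt = −0.002099 √h.
∫ h^(−1/2) dh = −(0.002099/A) ∫ dt, giving 2√h = 2√h₀ − (0.002099/A) t.
Set h = 0: 2√h₀ = (0.002099/A) t_empty ⇒ t_empty = 2A√h₀/0.002099.
t_empty = 2·0.8322·√1.267/0.002099 = 1.66440·1.12561/0.002099 = 892.552 s.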